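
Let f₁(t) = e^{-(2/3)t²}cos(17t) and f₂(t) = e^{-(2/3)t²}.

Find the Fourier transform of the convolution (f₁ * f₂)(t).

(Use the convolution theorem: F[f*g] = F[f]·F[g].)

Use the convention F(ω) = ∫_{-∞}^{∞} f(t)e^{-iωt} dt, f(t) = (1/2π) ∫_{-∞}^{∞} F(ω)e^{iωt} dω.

F[f₁*f₂](ω) = \frac{3 \pi \left(e^{\frac{51 \omega}{2}} + 1\right) e^{- \frac{3 \omega^{2}}{4} - \frac{51 \omega}{4} - \frac{867}{8}}}{4}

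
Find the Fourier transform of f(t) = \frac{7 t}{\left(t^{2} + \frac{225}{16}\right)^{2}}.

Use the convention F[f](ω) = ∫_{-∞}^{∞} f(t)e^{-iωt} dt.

F(ω) = - \frac{14 i \pi \omega e^{- \frac{15 \left|{\omega}\right|}{4}}}{15}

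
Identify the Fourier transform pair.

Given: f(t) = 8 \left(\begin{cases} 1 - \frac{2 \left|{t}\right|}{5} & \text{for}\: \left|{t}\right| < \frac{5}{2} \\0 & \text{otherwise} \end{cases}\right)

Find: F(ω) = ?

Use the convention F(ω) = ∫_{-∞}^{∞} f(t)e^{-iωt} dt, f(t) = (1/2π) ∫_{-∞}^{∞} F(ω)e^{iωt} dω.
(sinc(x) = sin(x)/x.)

F(ω) = 20 \operatorname{sinc}^{2}{\left(\frac{5 \omega}{4} \right)}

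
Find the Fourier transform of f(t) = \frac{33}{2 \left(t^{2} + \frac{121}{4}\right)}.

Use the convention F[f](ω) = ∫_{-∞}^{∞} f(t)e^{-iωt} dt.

F(ω) = 3 \pi e^{- \frac{11 \left|{\omega}\right|}{2}}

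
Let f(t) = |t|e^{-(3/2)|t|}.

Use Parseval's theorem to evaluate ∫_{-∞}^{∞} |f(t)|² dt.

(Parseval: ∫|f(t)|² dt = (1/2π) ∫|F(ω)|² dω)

∫|f(t)|² dt = \frac{4}{27}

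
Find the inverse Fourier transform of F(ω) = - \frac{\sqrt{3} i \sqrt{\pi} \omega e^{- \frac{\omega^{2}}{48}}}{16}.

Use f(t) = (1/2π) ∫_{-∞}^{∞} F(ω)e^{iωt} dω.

f(t) = 9 t e^{- 12 t^{2}}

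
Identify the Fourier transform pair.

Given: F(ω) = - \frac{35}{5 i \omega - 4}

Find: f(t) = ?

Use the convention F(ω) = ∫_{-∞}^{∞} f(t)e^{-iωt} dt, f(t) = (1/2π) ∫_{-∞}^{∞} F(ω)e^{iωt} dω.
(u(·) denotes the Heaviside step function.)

f(t) = 7 e^{\frac{4 t}{5}} u\left(- t\right)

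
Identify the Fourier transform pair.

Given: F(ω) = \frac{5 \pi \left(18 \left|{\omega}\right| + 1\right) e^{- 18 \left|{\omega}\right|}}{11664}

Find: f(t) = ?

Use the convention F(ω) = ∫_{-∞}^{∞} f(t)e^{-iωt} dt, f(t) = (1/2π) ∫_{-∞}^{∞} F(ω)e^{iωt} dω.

f(t) = \frac{5}{\left(t^{2} + 324\right)^{2}}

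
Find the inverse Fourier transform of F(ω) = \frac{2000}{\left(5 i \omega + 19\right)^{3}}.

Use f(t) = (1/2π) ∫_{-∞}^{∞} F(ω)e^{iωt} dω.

f(t) = 8 t^{2} e^{- \frac{19 t}{5}} u\left(t\right)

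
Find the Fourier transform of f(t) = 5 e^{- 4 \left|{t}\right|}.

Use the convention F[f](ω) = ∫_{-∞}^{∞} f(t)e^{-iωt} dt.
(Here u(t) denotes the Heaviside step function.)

F(ω) = \frac{40}{\omega^{2} + 16}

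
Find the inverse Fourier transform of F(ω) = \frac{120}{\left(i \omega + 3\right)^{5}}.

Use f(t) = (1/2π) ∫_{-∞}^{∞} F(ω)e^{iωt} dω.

f(t) = 5 t^{4} e^{- 3 t} u\left(t\right)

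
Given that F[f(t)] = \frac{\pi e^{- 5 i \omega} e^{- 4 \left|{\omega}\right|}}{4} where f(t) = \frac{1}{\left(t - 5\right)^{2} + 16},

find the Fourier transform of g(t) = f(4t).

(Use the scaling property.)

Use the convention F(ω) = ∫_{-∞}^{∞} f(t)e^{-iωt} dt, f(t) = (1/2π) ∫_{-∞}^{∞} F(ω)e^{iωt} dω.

F[g](ω) = \frac{\pi e^{- \frac{5 i \omega}{4} - \left|{\omega}\right|}}{16}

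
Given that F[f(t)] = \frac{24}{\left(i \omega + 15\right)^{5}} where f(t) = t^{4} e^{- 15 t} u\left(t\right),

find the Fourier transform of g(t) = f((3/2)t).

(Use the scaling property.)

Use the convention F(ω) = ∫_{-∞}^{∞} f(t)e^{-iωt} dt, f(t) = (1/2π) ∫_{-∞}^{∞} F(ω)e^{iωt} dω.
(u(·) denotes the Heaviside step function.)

F[g](ω) = \frac{3888}{\left(2 i \omega + 45\right)^{5}}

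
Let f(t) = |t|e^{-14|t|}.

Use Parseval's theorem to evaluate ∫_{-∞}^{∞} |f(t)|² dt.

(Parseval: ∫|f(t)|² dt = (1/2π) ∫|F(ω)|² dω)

∫|f(t)|² dt = \frac{1}{5488}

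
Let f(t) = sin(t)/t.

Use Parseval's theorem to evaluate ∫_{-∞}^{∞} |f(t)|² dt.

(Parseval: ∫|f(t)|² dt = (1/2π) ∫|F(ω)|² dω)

∫|f(t)|² dt = \pi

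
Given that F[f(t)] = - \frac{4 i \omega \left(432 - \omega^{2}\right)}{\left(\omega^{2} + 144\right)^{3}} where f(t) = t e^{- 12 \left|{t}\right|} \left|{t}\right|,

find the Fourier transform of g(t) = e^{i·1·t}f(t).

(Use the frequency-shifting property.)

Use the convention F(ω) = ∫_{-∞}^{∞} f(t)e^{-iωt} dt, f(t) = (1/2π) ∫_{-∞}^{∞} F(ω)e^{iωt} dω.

F[g](ω) = \frac{4 i \left(\omega - 1\right) \left(\left(\omega - 1\right)^{2} - 432\right)}{\left(\left(\omega - 1\right)^{2} + 144\right)^{3}}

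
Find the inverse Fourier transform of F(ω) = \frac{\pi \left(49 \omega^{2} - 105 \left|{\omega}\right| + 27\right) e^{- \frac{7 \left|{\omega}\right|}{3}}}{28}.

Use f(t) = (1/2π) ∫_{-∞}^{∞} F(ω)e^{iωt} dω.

f(t) = \frac{6 t^{4}}{\left(t^{2} + \frac{49}{9}\right)^{3}}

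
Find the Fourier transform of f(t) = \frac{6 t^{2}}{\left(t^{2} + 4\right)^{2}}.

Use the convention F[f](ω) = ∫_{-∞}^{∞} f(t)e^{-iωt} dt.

F(ω) = \frac{3 \pi \left(1 - 2 \left|{\omega}\right|\right) e^{- 2 \left|{\omega}\right|}}{2}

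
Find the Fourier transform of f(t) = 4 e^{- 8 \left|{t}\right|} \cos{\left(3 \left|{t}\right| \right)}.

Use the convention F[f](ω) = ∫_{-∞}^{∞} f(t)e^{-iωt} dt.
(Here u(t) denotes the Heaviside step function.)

F(ω) = \frac{64 \left(\omega^{2} + 73\right)}{\omega^{4} + 110 \omega^{2} + 5329}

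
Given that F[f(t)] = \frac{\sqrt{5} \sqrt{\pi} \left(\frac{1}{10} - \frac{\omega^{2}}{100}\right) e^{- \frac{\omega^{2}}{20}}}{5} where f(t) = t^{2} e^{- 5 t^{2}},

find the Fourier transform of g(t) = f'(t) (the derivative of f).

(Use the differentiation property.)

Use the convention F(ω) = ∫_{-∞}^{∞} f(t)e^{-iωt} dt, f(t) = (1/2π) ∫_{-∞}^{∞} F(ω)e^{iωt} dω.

F[g](ω) = \frac{\sqrt{5} i \sqrt{\pi} \omega \left(10 - \omega^{2}\right) e^{- \frac{\omega^{2}}{20}}}{500}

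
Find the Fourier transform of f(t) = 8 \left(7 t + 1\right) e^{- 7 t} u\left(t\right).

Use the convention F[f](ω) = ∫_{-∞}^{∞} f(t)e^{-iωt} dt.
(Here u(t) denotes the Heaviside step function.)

F(ω) = \frac{8 \left(- i \omega - 14\right)}{\omega^{2} - 14 i \omega - 49}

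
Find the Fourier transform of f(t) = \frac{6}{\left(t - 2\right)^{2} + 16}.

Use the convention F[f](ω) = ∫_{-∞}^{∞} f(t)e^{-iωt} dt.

F(ω) = \frac{3 \pi e^{- 2 i \omega - 4 \left|{\omega}\right|}}{2}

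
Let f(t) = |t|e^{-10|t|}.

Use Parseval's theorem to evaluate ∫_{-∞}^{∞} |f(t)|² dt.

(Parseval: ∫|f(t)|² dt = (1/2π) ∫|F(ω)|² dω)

∫|f(t)|² dt = \frac{1}{2000}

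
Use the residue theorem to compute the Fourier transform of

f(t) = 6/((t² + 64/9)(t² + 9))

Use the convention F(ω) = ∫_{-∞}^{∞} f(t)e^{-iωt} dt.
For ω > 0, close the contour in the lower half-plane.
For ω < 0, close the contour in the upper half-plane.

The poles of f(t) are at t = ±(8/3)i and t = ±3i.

Let g(z) = f(z)e^{-iωz}; for large |z| the factor e^{-iωz} decays in the lower half-plane when ω > 0 and in the upper half-plane when ω < 0.

Case ω > 0 (lower half-plane, clockwise contour ⇒ F(ω) = -2πi·ΣRes):
  Res_{z = - \frac{8 i}{3}} g(z) = \frac{81 i e^{- \frac{8 \omega}{3}}}{136}
  Res_{z = - 3 i} g(z) = - \frac{9 i e^{- 3 \omega}}{17}
  F(ω) = -2πi·ΣRes = - \frac{18 \pi e^{- 3 \omega}}{17} + \frac{81 \pi e^{- \frac{8 \omega}{3}}}{68}

Case ω < 0 (upper half-plane, counterclockwise contour ⇒ F(ω) = +2πi·ΣRes):
  Res_{z = \frac{8 i}{3}} g(z) = - \frac{81 i e^{\frac{8 \omega}{3}}}{136}
  Res_{z = 3 i} g(z) = \frac{9 i e^{3 \omega}}{17}
  F(ω) = 2πi·ΣRes = \frac{9 \pi \left(9 e^{\frac{8 \omega}{3}} - 8 e^{3 \omega}\right)}{68}

Both cases combine into a single formula in |ω|:

F(ω) = - \frac{18 \pi e^{- 3 \left|{\omega}\right|}}{17} + \frac{81 \pi e^{- \frac{8 \left|{\omega}\right|}{3}}}{68}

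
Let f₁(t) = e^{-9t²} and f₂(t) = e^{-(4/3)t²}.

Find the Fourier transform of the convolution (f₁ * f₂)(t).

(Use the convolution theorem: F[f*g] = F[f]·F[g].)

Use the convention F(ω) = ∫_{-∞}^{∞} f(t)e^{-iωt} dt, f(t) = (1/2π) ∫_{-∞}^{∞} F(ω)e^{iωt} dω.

F[f₁*f₂](ω) = \frac{\sqrt{3} \pi e^{- \frac{31 \omega^{2}}{144}}}{6}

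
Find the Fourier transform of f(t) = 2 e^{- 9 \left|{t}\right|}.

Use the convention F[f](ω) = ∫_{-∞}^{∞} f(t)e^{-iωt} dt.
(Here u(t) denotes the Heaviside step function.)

F(ω) = \frac{36}{\omega^{2} + 81}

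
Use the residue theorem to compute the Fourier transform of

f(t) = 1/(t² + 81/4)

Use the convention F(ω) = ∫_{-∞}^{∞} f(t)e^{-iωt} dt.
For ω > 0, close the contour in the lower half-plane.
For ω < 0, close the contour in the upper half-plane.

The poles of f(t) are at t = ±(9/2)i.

Let g(z) = f(z)e^{-iωz}; for large |z| the factor e^{-iωz} decays in the lower half-plane when ω > 0 and in the upper half-plane when ω < 0.

Case ω > 0 (lower half-plane, clockwise contour ⇒ F(ω) = -2πi·ΣRes):
  Res_{z = - \frac{9 i}{2}} g(z) = \frac{i e^{- \frac{9 \omega}{2}}}{9}
  F(ω) = -2πi·ΣRes = \frac{2 \pi e^{- \frac{9 \omega}{2}}}{9}

Case ω < 0 (upper half-plane, counterclockwise contour ⇒ F(ω) = +2πi·ΣRes):
  Res_{z = \frac{9 i}{2}} g(z) = - \frac{i e^{\frac{9 \omega}{2}}}{9}
  F(ω) = 2πi·ΣRes = \frac{2 \pi e^{\frac{9 \omega}{2}}}{9}

Both cases combine into a single formula in |ω|:

F(ω) = \frac{2 \pi e^{- \frac{9 \left|{\omega}\right|}{2}}}{9}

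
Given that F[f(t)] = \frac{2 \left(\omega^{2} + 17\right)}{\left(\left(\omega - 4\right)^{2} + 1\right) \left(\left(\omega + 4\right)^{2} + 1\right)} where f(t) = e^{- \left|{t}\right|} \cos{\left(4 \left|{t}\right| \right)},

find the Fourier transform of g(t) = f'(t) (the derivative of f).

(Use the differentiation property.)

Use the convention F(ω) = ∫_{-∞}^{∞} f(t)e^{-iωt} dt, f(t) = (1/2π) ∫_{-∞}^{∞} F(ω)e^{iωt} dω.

F[g](ω) = \frac{2 i \omega \left(\omega^{2} + 17\right)}{\omega^{4} - 30 \omega^{2} + 289}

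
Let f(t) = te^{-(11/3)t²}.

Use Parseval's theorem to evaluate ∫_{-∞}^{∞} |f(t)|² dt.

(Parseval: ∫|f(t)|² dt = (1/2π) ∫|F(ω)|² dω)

∫|f(t)|² dt = \frac{3 \sqrt{66} \sqrt{\pi}}{968}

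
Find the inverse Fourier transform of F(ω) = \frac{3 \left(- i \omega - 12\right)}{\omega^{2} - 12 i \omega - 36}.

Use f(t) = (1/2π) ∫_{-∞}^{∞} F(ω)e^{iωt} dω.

f(t) = 3 \left(6 t + 1\right) e^{- 6 t} u\left(t\right)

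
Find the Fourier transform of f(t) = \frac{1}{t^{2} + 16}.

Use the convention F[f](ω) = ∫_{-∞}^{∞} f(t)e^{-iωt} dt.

F(ω) = \frac{\pi e^{- 4 \left|{\omega}\right|}}{4}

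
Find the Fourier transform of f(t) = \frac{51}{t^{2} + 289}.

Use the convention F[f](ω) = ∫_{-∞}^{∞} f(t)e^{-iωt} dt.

F(ω) = 3 \pi e^{- 17 \left|{\omega}\right|}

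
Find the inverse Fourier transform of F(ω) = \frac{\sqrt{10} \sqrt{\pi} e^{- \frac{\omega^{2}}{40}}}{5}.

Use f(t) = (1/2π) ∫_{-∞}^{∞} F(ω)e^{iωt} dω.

f(t) = 2 e^{- 10 t^{2}}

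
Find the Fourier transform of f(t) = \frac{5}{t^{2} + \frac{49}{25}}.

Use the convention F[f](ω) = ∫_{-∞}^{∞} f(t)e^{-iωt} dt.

F(ω) = \frac{25 \pi e^{- \frac{7 \left|{\omega}\right|}{5}}}{7}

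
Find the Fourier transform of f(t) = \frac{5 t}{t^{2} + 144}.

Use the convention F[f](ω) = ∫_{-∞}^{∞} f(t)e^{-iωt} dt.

F(ω) = - 5 i \pi e^{- 12 \left|{\omega}\right|} \operatorname{sign}{\left(\omega \right)}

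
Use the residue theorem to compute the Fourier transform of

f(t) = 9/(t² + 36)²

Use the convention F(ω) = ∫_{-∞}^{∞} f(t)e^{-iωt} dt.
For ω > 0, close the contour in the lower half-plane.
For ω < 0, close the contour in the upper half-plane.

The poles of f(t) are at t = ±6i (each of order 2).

Let g(z) = f(z)e^{-iωz}; for large |z| the factor e^{-iωz} decays in the lower half-plane when ω > 0 and in the upper half-plane when ω < 0.

Case ω > 0 (lower half-plane, clockwise contour ⇒ F(ω) = -2πi·ΣRes):
  Res_{z = - 6 i} g(z) = \frac{i \left(6 \omega + 1\right) e^{- 6 \omega}}{96} (pole of order 2)
  F(ω) = -2πi·ΣRes = \frac{\pi \left(6 \omega + 1\right) e^{- 6 \omega}}{48}

Case ω < 0 (upper half-plane, counterclockwise contour ⇒ F(ω) = +2πi·ΣRes):
  Res_{z = 6 i} g(z) = \frac{i \left(6 \omega - 1\right) e^{6 \omega}}{96} (pole of order 2)
  F(ω) = 2πi·ΣRes = \frac{\pi \left(1 - 6 \omega\right) e^{6 \omega}}{48}

Both cases combine into a single formula in |ω|:

F(ω) = \frac{\pi \left(6 \left|{\omega}\right| + 1\right) e^{- 6 \left|{\omega}\right|}}{48}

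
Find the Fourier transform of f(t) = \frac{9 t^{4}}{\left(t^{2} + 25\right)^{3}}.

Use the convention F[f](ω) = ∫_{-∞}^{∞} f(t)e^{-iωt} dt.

F(ω) = \frac{9 \pi \left(25 \omega^{2} - 25 \left|{\omega}\right| + 3\right) e^{- 5 \left|{\omega}\right|}}{40}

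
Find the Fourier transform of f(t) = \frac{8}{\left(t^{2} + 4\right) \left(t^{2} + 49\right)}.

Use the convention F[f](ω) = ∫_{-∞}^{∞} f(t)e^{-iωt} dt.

F(ω) = \frac{4 \pi \left(7 e^{5 \left|{\omega}\right|} - 2\right) e^{- 7 \left|{\omega}\right|}}{315}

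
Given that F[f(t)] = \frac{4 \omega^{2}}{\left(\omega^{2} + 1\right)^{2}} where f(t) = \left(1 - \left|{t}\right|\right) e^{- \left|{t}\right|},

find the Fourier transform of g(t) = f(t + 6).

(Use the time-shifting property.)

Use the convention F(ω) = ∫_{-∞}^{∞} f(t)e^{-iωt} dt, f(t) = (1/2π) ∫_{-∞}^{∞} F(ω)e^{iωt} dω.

F[g](ω) = \frac{4 \omega^{2} e^{6 i \omega}}{\left(\omega^{2} + 1\right)^{2}}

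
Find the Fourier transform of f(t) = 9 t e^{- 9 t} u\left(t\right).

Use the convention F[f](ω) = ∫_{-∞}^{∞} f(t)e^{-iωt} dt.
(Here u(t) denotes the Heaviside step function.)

F(ω) = \frac{9}{\left(i \omega + 9\right)^{2}}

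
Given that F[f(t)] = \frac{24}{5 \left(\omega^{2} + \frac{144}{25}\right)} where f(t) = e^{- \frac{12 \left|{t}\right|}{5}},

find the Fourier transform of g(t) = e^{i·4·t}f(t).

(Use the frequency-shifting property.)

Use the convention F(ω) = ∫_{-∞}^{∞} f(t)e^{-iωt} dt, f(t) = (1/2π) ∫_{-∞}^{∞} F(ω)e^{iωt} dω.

F[g](ω) = \frac{120}{25 \left(\omega - 4\right)^{2} + 144}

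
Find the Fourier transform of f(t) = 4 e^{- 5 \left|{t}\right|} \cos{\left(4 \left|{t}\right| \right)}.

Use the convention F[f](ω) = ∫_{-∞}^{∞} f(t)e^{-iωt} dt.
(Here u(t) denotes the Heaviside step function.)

F(ω) = \frac{40 \left(\omega^{2} + 41\right)}{\omega^{4} + 18 \omega^{2} + 1681}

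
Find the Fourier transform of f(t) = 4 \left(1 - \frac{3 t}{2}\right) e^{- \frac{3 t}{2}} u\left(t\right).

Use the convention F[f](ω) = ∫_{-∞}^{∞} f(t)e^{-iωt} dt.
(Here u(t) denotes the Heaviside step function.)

F(ω) = \frac{16 i \omega}{- 4 \omega^{2} + 12 i \omega + 9}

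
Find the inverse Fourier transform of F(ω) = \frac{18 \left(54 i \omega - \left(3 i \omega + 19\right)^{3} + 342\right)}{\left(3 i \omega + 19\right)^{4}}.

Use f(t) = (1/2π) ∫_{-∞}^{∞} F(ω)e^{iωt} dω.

f(t) = 6 \left(t^{2} - 1\right) e^{- \frac{19 t}{3}} u\left(t\right)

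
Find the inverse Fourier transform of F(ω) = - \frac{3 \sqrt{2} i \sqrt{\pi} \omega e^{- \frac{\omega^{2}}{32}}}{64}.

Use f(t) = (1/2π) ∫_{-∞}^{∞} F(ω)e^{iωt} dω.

f(t) = 3 t e^{- 8 t^{2}}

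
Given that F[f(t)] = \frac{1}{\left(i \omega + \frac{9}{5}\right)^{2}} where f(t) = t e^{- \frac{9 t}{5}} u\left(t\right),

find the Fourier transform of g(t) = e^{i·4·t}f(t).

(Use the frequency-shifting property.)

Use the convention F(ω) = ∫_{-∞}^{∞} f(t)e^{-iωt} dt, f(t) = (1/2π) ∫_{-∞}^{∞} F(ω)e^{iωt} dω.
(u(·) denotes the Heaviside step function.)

F[g](ω) = \frac{25}{\left(5 i \left(\omega - 4\right) + 9\right)^{2}}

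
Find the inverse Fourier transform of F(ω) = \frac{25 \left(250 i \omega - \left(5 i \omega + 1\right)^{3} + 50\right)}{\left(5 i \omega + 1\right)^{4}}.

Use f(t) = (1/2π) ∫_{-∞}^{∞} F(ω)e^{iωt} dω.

f(t) = 5 \left(t^{2} - 1\right) e^{- \frac{t}{5}} u\left(t\right)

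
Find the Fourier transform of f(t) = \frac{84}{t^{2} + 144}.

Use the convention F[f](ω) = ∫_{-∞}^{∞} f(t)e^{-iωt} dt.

F(ω) = 7 \pi e^{- 12 \left|{\omega}\right|}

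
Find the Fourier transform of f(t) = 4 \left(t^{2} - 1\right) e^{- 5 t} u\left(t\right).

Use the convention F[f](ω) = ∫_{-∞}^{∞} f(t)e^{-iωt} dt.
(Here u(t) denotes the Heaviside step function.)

F(ω) = \frac{4 \left(2 i \omega - \left(i \omega + 5\right)^{3} + 10\right)}{\left(i \omega + 5\right)^{4}}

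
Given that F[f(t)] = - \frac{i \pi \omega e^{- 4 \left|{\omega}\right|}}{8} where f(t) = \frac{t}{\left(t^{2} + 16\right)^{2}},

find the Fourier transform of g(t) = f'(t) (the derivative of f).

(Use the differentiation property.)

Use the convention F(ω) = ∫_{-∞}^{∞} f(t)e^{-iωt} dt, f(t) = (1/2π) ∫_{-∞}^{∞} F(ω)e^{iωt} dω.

F[g](ω) = \frac{\pi \omega^{2} e^{- 4 \left|{\omega}\right|}}{8}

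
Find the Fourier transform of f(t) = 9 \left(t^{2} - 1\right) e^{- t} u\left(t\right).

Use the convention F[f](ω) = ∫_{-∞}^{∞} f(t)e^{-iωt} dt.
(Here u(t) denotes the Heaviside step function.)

F(ω) = \frac{9 \left(2 i \omega - \left(i \omega + 1\right)^{3} + 2\right)}{\left(i \omega + 1\right)^{4}}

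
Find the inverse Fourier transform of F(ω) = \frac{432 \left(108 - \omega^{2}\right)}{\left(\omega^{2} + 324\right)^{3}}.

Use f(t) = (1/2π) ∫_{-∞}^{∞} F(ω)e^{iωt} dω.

f(t) = 2 t^{2} e^{- 18 \left|{t}\right|}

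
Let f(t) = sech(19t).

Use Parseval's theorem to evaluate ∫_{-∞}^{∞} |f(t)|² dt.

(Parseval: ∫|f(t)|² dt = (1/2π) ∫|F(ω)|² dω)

∫|f(t)|² dt = \frac{2}{19}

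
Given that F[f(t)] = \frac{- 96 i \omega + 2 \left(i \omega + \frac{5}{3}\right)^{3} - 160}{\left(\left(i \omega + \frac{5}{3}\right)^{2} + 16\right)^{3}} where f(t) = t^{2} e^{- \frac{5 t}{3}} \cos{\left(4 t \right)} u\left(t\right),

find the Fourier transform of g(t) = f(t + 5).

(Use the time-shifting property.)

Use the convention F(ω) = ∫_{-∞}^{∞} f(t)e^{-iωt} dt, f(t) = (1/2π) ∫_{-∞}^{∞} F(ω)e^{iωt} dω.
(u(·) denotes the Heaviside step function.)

F[g](ω) = \frac{54 \left(- 1296 i \omega + \left(3 i \omega + 5\right)^{3} - 2160\right) e^{5 i \omega}}{\left(\left(3 i \omega + 5\right)^{2} + 144\right)^{3}}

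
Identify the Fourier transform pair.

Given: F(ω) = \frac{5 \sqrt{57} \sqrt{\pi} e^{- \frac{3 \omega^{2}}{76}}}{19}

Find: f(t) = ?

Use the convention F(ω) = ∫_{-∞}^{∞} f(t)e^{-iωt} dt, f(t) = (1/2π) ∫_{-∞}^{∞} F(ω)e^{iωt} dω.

f(t) = 5 e^{- \frac{19 t^{2}}{3}}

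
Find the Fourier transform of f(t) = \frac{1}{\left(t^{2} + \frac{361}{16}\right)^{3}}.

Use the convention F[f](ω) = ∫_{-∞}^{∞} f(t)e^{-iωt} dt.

F(ω) = \frac{8 \pi \left(361 \omega^{2} + 228 \left|{\omega}\right| + 48\right) e^{- \frac{19 \left|{\omega}\right|}{4}}}{2476099}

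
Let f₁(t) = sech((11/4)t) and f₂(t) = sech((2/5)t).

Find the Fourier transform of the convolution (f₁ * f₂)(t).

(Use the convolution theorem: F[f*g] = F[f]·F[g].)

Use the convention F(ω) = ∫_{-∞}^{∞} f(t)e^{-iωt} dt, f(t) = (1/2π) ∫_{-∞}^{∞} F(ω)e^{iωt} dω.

F[f₁*f₂](ω) = \frac{10 \pi^{2}}{11 \cosh{\left(\frac{2 \pi \omega}{11} \right)} \cosh{\left(\frac{5 \pi \omega}{4} \right)}}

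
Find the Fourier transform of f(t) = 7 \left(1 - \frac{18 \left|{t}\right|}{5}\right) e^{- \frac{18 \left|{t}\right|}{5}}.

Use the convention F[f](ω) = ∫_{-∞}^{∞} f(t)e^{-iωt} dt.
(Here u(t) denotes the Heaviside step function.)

F(ω) = \frac{63000 \omega^{2}}{\left(25 \omega^{2} + 324\right)^{2}}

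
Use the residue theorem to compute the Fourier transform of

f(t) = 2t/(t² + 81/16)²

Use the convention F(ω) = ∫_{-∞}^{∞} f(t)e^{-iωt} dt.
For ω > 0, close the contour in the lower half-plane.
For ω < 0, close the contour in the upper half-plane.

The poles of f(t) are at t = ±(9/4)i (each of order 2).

Let g(z) = f(z)e^{-iωz}; for large |z| the factor e^{-iωz} decays in the lower half-plane when ω > 0 and in the upper half-plane when ω < 0.

Case ω > 0 (lower half-plane, clockwise contour ⇒ F(ω) = -2πi·ΣRes):
  Res_{z = - \frac{9 i}{4}} g(z) = \frac{2 \omega e^{- \frac{9 \omega}{4}}}{9} (pole of order 2)
  F(ω) = -2πi·ΣRes = - \frac{4 i \pi \omega e^{- \frac{9 \omega}{4}}}{9}

Case ω < 0 (upper half-plane, counterclockwise contour ⇒ F(ω) = +2πi·ΣRes):
  Res_{z = \frac{9 i}{4}} g(z) = - \frac{2 \omega e^{\frac{9 \omega}{4}}}{9} (pole of order 2)
  F(ω) = 2πi·ΣRes = - \frac{4 i \pi \omega e^{\frac{9 \omega}{4}}}{9}

Both cases combine into a single formula in |ω|:

F(ω) = - \frac{4 i \pi \omega e^{- \frac{9 \left|{\omega}\right|}{4}}}{9}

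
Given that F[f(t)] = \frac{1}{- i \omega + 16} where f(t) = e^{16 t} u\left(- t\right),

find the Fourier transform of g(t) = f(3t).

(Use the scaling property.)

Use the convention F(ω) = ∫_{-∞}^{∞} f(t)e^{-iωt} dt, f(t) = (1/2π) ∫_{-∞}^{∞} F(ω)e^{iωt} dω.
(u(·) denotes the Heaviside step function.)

F[g](ω) = \frac{i}{\omega + 48 i}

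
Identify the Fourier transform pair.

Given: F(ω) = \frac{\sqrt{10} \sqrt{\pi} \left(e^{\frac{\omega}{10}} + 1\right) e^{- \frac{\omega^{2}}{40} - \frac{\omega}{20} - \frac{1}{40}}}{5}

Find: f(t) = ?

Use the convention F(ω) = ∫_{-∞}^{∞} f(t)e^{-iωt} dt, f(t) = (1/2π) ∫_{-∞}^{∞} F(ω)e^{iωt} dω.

f(t) = 4 e^{- 10 t^{2}} \cos{\left(t \right)}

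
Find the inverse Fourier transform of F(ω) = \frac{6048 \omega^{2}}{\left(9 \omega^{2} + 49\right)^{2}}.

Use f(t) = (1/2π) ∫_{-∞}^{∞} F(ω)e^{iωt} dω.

f(t) = 8 \left(1 - \frac{7 \left|{t}\right|}{3}\right) e^{- \frac{7 \left|{t}\right|}{3}}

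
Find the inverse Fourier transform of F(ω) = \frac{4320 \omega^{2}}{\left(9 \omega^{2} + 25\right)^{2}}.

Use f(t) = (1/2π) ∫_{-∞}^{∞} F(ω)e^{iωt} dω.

f(t) = 8 \left(1 - \frac{5 \left|{t}\right|}{3}\right) e^{- \frac{5 \left|{t}\right|}{3}}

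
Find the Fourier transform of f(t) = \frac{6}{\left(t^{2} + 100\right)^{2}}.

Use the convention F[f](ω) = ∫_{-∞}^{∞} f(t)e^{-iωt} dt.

F(ω) = \frac{3 \pi \left(10 \left|{\omega}\right| + 1\right) e^{- 10 \left|{\omega}\right|}}{1000}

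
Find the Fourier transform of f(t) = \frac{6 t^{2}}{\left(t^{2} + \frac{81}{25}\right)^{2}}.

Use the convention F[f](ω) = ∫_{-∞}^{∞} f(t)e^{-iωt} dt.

F(ω) = \frac{\pi \left(5 - 9 \left|{\omega}\right|\right) e^{- \frac{9 \left|{\omega}\right|}{5}}}{3}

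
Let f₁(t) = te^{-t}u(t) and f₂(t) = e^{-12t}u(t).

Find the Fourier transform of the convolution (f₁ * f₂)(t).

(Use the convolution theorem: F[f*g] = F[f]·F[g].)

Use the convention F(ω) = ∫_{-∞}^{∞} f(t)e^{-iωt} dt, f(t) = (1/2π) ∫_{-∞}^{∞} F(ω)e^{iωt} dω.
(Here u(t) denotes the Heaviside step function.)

F[f₁*f₂](ω) = \frac{1}{\left(i \omega + 1\right)^{2} \left(i \omega + 12\right)}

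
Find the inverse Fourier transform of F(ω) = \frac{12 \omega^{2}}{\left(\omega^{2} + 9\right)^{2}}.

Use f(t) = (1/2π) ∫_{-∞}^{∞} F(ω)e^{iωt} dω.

f(t) = \left(1 - 3 \left|{t}\right|\right) e^{- 3 \left|{t}\right|}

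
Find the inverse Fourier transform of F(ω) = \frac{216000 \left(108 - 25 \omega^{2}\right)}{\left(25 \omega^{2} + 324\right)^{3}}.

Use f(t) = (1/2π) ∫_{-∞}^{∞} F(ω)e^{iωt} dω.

f(t) = 8 t^{2} e^{- \frac{18 \left|{t}\right|}{5}}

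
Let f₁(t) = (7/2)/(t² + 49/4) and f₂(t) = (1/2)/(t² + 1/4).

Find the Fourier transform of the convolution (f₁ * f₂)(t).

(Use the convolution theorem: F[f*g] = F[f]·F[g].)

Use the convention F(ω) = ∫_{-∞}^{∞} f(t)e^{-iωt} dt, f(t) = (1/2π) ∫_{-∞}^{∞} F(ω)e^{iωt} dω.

F[f₁*f₂](ω) = \pi^{2} e^{- 4 \left|{\omega}\right|}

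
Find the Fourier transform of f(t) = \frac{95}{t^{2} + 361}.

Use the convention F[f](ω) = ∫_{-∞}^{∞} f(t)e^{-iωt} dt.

F(ω) = 5 \pi e^{- 19 \left|{\omega}\right|}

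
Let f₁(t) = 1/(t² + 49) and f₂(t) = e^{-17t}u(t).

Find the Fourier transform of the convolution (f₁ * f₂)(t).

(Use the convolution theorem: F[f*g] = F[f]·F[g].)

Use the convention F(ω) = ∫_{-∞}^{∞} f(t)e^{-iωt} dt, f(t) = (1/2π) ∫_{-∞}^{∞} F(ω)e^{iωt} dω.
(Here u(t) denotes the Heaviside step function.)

F[f₁*f₂](ω) = \frac{\pi e^{- 7 \left|{\omega}\right|}}{7 \left(i \omega + 17\right)}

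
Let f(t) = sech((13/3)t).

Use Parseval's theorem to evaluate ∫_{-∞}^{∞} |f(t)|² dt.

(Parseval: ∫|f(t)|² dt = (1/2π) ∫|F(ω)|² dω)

∫|f(t)|² dt = \frac{6}{13}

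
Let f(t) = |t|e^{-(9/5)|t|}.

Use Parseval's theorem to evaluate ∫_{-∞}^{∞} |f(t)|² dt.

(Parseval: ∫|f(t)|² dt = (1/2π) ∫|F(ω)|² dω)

∫|f(t)|² dt = \frac{125}{1458}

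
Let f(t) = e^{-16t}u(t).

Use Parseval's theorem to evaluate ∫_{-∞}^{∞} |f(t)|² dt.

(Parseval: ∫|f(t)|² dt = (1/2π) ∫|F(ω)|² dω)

∫|f(t)|² dt = \frac{1}{32}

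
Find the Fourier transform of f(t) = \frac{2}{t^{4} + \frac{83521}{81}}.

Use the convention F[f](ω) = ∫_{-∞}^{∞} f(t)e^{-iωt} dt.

F(ω) = \frac{54 \pi e^{- \frac{17 \sqrt{2} \left|{\omega}\right|}{6}} \sin{\left(\frac{17 \sqrt{2} \left|{\omega}\right|}{6} + \frac{\pi}{4} \right)}}{4913}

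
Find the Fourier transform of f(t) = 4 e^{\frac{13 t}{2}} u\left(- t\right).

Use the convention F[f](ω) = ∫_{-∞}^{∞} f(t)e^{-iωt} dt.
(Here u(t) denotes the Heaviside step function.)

F(ω) = - \frac{8}{2 i \omega - 13}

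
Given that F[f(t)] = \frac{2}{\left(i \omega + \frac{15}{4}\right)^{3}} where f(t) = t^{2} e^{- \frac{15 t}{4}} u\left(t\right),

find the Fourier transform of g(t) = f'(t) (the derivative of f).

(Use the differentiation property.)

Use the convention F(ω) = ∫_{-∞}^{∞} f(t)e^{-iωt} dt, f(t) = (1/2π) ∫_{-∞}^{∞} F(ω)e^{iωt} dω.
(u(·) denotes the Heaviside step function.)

F[g](ω) = \frac{128 i \omega}{\left(4 i \omega + 15\right)^{3}}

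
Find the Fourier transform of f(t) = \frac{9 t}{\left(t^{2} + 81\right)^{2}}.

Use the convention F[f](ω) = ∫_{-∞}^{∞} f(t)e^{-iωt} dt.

F(ω) = - \frac{i \pi \omega e^{- 9 \left|{\omega}\right|}}{2}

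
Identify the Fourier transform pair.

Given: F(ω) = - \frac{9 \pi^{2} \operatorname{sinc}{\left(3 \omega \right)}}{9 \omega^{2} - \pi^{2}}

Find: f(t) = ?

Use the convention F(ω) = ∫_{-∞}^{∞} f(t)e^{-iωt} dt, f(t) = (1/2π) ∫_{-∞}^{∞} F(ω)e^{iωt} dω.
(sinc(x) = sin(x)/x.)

f(t) = 3 \left(\begin{cases} \cos^{2}{\left(\frac{\pi t}{6} \right)} & \text{for}\: \left|{t}\right| < 3 \\0 & \text{otherwise} \end{cases}\right)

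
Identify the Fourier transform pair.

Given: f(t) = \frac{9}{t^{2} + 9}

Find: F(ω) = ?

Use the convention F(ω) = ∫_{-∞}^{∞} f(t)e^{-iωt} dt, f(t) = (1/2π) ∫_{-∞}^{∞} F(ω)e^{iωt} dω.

F(ω) = 3 \pi e^{- 3 \left|{\omega}\right|}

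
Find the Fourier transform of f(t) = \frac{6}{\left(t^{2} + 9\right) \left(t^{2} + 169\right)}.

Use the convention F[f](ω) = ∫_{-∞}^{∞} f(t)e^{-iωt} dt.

F(ω) = \frac{\pi \left(13 e^{10 \left|{\omega}\right|} - 3\right) e^{- 13 \left|{\omega}\right|}}{1040}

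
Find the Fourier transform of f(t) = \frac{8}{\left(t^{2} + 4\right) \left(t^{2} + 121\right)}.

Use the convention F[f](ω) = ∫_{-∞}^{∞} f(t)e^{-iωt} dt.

F(ω) = \frac{4 \pi \left(11 e^{9 \left|{\omega}\right|} - 2\right) e^{- 11 \left|{\omega}\right|}}{1287}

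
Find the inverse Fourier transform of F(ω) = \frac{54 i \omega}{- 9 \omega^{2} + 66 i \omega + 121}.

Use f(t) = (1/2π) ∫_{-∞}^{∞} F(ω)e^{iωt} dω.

f(t) = 6 \left(1 - \frac{11 t}{3}\right) e^{- \frac{11 t}{3}} u\left(t\right)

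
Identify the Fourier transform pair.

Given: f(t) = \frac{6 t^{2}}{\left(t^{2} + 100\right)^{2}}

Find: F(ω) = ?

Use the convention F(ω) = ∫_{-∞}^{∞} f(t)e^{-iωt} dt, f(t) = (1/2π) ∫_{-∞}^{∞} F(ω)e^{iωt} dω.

F(ω) = \frac{3 \pi \left(1 - 10 \left|{\omega}\right|\right) e^{- 10 \left|{\omega}\right|}}{10}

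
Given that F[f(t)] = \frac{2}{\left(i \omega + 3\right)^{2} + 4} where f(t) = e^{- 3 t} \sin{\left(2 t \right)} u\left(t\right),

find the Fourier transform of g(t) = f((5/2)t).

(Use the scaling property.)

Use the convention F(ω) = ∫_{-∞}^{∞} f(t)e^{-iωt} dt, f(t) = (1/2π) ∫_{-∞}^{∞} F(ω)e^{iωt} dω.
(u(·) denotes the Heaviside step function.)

F[g](ω) = \frac{20}{\left(2 i \omega + 15\right)^{2} + 100}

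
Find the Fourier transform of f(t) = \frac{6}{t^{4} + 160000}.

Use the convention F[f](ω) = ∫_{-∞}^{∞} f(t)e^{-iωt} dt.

F(ω) = \frac{3 \pi e^{- 10 \sqrt{2} \left|{\omega}\right|} \sin{\left(10 \sqrt{2} \left|{\omega}\right| + \frac{\pi}{4} \right)}}{4000}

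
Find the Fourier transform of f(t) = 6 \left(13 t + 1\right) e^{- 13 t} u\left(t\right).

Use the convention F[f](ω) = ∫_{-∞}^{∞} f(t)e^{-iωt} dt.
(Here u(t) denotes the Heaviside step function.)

F(ω) = \frac{6 \left(- i \omega - 26\right)}{\omega^{2} - 26 i \omega - 169}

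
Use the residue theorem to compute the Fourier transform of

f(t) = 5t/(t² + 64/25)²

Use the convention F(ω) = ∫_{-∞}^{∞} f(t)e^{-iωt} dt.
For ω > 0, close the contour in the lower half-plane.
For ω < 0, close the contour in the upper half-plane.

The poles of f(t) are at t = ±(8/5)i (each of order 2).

Let g(z) = f(z)e^{-iωz}; for large |z| the factor e^{-iωz} decays in the lower half-plane when ω > 0 and in the upper half-plane when ω < 0.

Case ω > 0 (lower half-plane, clockwise contour ⇒ F(ω) = -2πi·ΣRes):
  Res_{z = - \frac{8 i}{5}} g(z) = \frac{25 \omega e^{- \frac{8 \omega}{5}}}{32} (pole of order 2)
  F(ω) = -2πi·ΣRes = - \frac{25 i \pi \omega e^{- \frac{8 \omega}{5}}}{16}

Case ω < 0 (upper half-plane, counterclockwise contour ⇒ F(ω) = +2πi·ΣRes):
  Res_{z = \frac{8 i}{5}} g(z) = - \frac{25 \omega e^{\frac{8 \omega}{5}}}{32} (pole of order 2)
  F(ω) = 2πi·ΣRes = - \frac{25 i \pi \omega e^{\frac{8 \omega}{5}}}{16}

Both cases combine into a single formula in |ω|:

F(ω) = - \frac{25 i \pi \omega e^{- \frac{8 \left|{\omega}\right|}{5}}}{16}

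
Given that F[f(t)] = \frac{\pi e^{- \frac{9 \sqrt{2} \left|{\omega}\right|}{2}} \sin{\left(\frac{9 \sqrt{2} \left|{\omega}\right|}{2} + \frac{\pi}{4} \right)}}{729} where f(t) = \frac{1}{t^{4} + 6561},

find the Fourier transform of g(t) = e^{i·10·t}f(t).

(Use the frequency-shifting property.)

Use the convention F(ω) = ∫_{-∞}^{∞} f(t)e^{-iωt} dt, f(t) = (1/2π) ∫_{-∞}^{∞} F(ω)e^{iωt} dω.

F[g](ω) = \frac{\pi e^{- \frac{9 \sqrt{2} \left|{\omega - 10}\right|}{2}} \sin{\left(\frac{9 \sqrt{2} \left|{\omega - 10}\right|}{2} + \frac{\pi}{4} \right)}}{729}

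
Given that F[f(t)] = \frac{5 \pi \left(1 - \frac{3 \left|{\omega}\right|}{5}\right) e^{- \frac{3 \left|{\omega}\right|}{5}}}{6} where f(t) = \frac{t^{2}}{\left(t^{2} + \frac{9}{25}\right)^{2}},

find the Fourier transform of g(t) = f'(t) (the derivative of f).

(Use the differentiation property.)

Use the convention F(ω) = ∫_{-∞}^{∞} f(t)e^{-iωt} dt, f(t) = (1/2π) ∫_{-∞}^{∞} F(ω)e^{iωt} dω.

F[g](ω) = \frac{i \pi \omega \left(5 - 3 \left|{\omega}\right|\right) e^{- \frac{3 \left|{\omega}\right|}{5}}}{6}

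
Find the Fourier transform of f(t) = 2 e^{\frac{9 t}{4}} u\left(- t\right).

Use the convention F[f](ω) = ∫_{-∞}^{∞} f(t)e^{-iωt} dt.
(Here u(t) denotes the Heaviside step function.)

F(ω) = - \frac{8}{4 i \omega - 9}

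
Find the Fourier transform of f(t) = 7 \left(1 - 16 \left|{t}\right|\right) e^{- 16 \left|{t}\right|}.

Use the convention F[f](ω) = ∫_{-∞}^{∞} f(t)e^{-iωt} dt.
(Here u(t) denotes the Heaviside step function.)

F(ω) = \frac{448 \omega^{2}}{\left(\omega^{2} + 256\right)^{2}}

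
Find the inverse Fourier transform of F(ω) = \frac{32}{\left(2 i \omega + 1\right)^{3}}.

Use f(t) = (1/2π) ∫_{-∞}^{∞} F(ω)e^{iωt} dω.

f(t) = 2 t^{2} e^{- \frac{t}{2}} u\left(t\right)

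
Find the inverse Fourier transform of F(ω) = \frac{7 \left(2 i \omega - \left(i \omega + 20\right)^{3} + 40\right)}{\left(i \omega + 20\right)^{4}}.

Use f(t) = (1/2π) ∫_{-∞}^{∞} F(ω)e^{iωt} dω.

f(t) = 7 \left(t^{2} - 1\right) e^{- 20 t} u\left(t\right)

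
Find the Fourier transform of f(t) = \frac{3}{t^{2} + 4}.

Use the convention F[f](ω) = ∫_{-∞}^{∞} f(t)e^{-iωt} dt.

F(ω) = \frac{3 \pi e^{- 2 \left|{\omega}\right|}}{2}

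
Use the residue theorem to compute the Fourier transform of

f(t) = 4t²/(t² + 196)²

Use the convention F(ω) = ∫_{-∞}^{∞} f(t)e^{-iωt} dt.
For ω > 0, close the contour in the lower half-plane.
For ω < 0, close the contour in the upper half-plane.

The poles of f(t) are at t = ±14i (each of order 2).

Let g(z) = f(z)e^{-iωz}; for large |z| the factor e^{-iωz} decays in the lower half-plane when ω > 0 and in the upper half-plane when ω < 0.

Case ω > 0 (lower half-plane, clockwise contour ⇒ F(ω) = -2πi·ΣRes):
  Res_{z = - 14 i} g(z) = i \left(\frac{1}{14} - \omega\right) e^{- 14 \omega} (pole of order 2)
  F(ω) = -2πi·ΣRes = \frac{\pi \left(1 - 14 \omega\right) e^{- 14 \omega}}{7}

Case ω < 0 (upper half-plane, counterclockwise contour ⇒ F(ω) = +2πi·ΣRes):
  Res_{z = 14 i} g(z) = i \left(- \omega - \frac{1}{14}\right) e^{14 \omega} (pole of order 2)
  F(ω) = 2πi·ΣRes = \frac{\pi \left(14 \omega + 1\right) e^{14 \omega}}{7}

Both cases combine into a single formula in |ω|:

F(ω) = \frac{\pi \left(1 - 14 \left|{\omega}\right|\right) e^{- 14 \left|{\omega}\right|}}{7}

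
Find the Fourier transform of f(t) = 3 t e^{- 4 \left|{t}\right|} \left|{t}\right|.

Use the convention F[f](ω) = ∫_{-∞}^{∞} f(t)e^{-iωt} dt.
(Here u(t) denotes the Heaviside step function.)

F(ω) = \frac{12 i \omega \left(\omega^{2} - 48\right)}{\left(\omega^{2} + 16\right)^{3}}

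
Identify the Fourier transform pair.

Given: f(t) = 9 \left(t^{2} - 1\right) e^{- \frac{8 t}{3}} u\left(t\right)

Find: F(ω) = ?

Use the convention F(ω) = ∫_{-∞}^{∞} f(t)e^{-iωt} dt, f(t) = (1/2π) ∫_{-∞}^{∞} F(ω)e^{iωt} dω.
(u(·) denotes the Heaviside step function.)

F(ω) = \frac{27 \left(54 i \omega - \left(3 i \omega + 8\right)^{3} + 144\right)}{\left(3 i \omega + 8\right)^{4}}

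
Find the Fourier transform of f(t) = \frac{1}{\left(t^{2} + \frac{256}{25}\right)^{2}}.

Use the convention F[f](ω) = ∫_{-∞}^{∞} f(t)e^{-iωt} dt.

F(ω) = \frac{25 \pi \left(16 \left|{\omega}\right| + 5\right) e^{- \frac{16 \left|{\omega}\right|}{5}}}{8192}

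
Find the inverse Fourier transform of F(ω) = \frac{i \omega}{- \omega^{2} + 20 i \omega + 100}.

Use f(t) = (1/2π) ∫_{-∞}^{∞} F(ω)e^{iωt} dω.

f(t) = \left(1 - 10 t\right) e^{- 10 t} u\left(t\right)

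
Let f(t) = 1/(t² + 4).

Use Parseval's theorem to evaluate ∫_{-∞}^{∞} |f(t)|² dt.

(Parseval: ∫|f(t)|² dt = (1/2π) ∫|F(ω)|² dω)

∫|f(t)|² dt = \frac{\pi}{16}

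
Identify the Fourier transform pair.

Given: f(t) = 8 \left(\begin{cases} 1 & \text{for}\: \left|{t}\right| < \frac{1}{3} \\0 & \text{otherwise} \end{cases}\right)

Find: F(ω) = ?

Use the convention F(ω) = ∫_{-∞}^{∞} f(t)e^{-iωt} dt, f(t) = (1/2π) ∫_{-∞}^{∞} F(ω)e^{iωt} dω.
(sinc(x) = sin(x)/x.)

F(ω) = \frac{16 \operatorname{sinc}{\left(\frac{\omega}{3} \right)}}{3}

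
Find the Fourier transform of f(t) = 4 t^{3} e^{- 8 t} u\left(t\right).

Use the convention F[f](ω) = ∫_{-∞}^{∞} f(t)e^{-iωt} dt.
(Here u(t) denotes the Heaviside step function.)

F(ω) = \frac{24}{\left(i \omega + 8\right)^{4}}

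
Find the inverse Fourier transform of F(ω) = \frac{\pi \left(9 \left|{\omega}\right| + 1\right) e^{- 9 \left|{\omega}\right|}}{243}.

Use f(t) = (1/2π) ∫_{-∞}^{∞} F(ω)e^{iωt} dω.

f(t) = \frac{6}{\left(t^{2} + 81\right)^{2}}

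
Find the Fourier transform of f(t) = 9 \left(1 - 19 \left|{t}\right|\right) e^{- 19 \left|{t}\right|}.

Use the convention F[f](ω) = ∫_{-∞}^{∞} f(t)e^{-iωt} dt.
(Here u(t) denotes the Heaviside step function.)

F(ω) = \frac{684 \omega^{2}}{\left(\omega^{2} + 361\right)^{2}}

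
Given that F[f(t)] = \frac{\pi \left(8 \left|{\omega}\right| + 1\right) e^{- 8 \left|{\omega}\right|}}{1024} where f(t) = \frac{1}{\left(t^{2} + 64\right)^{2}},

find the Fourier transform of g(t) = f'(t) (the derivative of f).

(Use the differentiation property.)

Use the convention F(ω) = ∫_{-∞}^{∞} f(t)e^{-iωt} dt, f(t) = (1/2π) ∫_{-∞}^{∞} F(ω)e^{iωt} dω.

F[g](ω) = \frac{i \pi \omega \left(8 \left|{\omega}\right| + 1\right) e^{- 8 \left|{\omega}\right|}}{1024}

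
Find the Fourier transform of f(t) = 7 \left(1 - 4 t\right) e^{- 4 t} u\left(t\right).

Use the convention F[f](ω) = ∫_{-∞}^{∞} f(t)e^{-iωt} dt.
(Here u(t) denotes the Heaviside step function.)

F(ω) = \frac{7 i \omega}{- \omega^{2} + 8 i \omega + 16}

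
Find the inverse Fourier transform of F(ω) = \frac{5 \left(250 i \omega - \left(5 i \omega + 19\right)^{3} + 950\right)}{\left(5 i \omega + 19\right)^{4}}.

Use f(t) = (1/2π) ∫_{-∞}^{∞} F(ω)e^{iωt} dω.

f(t) = \left(t^{2} - 1\right) e^{- \frac{19 t}{5}} u\left(t\right)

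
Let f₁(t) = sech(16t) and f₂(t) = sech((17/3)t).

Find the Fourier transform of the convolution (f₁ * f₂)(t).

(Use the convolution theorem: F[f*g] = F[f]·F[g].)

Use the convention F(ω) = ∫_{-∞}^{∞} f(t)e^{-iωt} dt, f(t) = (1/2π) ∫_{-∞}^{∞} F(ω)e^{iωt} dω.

F[f₁*f₂](ω) = \frac{3 \pi^{2}}{272 \cosh{\left(\frac{\pi \omega}{32} \right)} \cosh{\left(\frac{3 \pi \omega}{34} \right)}}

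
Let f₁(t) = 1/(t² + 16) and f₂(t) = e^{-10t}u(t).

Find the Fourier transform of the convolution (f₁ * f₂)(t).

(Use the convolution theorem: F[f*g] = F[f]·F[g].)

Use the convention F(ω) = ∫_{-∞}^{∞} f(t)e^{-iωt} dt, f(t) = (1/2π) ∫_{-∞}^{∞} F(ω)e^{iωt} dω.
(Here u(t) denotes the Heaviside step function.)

F[f₁*f₂](ω) = \frac{\pi e^{- 4 \left|{\omega}\right|}}{4 \left(i \omega + 10\right)}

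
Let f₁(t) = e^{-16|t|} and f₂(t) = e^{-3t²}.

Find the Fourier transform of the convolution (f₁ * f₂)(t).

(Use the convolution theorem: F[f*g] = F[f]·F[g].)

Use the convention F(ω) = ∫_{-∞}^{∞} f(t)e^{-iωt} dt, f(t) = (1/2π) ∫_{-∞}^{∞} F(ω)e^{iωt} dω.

F[f₁*f₂](ω) = \frac{32 \sqrt{3} \sqrt{\pi} e^{- \frac{\omega^{2}}{12}}}{3 \left(\omega^{2} + 256\right)}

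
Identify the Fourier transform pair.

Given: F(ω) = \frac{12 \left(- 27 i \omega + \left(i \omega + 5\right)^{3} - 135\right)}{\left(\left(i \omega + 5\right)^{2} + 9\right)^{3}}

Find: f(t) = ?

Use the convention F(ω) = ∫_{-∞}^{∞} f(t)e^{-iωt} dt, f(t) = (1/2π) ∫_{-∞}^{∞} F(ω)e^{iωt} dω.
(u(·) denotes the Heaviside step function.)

f(t) = 6 t^{2} e^{- 5 t} \cos{\left(3 t \right)} u\left(t\right)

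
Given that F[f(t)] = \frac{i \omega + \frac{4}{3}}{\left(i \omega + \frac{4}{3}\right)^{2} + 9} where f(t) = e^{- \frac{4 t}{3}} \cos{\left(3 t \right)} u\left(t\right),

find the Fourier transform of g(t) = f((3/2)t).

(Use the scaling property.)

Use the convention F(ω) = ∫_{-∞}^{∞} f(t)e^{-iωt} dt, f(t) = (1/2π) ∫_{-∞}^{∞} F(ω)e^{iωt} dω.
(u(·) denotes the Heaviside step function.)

F[g](ω) = \frac{4 \left(i \omega + 2\right)}{4 \left(i \omega + 2\right)^{2} + 81}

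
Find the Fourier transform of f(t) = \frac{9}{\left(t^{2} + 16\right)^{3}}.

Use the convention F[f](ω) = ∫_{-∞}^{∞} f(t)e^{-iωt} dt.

F(ω) = \frac{9 \pi \left(16 \omega^{2} + 12 \left|{\omega}\right| + 3\right) e^{- 4 \left|{\omega}\right|}}{8192}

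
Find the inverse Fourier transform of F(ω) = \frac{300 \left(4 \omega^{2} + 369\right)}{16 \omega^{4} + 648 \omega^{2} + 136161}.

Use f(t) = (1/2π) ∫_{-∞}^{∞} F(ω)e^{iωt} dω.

f(t) = 5 e^{- \frac{15 \left|{t}\right|}{2}} \cos{\left(6 \left|{t}\right| \right)}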